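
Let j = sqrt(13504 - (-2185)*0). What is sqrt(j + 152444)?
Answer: 2*sqrt(38111 + 2*sqrt(211)) ≈ 390.59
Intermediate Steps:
j = 8*sqrt(211) (j = sqrt(13504 - 115*0) = sqrt(13504 + 0) = sqrt(13504) = 8*sqrt(211) ≈ 116.21)
sqrt(j + 152444) = sqrt(8*sqrt(211) + 152444) = sqrt(152444 + 8*sqrt(211))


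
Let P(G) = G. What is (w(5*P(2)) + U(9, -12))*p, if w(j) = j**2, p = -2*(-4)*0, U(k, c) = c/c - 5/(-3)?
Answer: 0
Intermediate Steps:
U(k, c) = 8/3 (U(k, c) = 1 - 5*(-1/3) = 1 + 5/3 = 8/3)
p = 0 (p = 8*0 = 0)
(w(5*P(2)) + U(9, -12))*p = ((5*2)**2 + 8/3)*0 = (10**2 + 8/3)*0 = (100 + 8/3)*0 = (308/3)*0 = 0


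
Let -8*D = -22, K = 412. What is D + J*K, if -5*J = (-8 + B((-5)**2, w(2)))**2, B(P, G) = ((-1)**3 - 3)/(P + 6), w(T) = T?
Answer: -104601737/19220 ≈ -5442.3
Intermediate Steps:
D = 11/4 (D = -1/8*(-22) = 11/4 ≈ 2.7500)
B(P, G) = -4/(6 + P) (B(P, G) = (-1 - 3)/(6 + P) = -4/(6 + P))
J = -63504/4805 (J = -(-8 - 4/(6 + (-5)**2))**2/5 = -(-8 - 4/(6 + 25))**2/5 = -(-8 - 4/31)**2/5 = -(-252/31)**2/5 = -1/5*63504/961 = -63504/4805 ≈ -13.216)
D + J*K = 11/4 - 63504/4805*412 = 11/4 - 26163648/4805 = -104601737/19220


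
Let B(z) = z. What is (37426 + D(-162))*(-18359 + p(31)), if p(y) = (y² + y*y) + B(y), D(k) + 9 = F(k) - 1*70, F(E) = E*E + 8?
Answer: -1043405194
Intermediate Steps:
F(E) = 8 + E² (F(E) = E² + 8 = 8 + E²)
D(k) = -71 + k² (D(k) = -9 + ((8 + k²) - 1*70) = -9 + ((8 + k²) - 70) = -9 + (-62 + k²) = -71 + k²)
p(y) = y + 2*y² (p(y) = (y² + y*y) + y = (y² + y²) + y = 2*y² + y = y + 2*y²)
(37426 + D(-162))*(-18359 + p(31)) = (37426 + (-71 + (-162)²))*(-18359 + 31*(1 + 2*31)) = (37426 + (-71 + 26244))*(-18359 + 31*(1 + 62)) = (37426 + 26173)*(-18359 + 31*63) = 63599*(-18359 + 1953) = 63599*(-16406) = -1043405194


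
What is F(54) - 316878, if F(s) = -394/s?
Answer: -8555903/27 ≈ -3.1689e+5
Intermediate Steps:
F(54) - 316878 = -394/54 - 316878 = -394*1/54 - 316878 = -197/27 - 316878 = -8555903/27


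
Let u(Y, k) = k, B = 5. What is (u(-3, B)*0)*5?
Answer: 0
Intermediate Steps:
(u(-3, B)*0)*5 = (5*0)*5 = 0*5 = 0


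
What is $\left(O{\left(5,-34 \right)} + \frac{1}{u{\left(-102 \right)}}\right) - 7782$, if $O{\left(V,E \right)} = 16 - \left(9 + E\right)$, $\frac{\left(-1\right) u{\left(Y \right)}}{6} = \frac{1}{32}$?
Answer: $- \frac{23239}{3} \approx -7746.3$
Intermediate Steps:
$u{\left(Y \right)} = - \frac{3}{16}$ ($u{\left(Y \right)} = - \frac{6}{32} = \left(-6\right) \frac{1}{32} = - \frac{3}{16}$)
$O{\left(V,E \right)} = 7 - E$
$\left(O{\left(5,-34 \right)} + \frac{1}{u{\left(-102 \right)}}\right) - 7782 = \left(\left(7 - -34\right) + \frac{1}{- \frac{3}{16}}\right) - 7782 = \left(\left(7 + 34\right) - \frac{16}{3}\right) - 7782 = \left(41 - \frac{16}{3}\right) - 7782 = \frac{107}{3} - 7782 = - \frac{23239}{3}$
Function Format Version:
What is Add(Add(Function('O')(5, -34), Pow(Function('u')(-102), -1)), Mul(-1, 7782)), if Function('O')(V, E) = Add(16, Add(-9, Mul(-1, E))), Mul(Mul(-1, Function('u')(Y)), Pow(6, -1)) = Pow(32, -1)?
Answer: Rational(-23239, 3) ≈ -7746.3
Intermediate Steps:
Function('u')(Y) = Rational(-3, 16) (Function('u')(Y) = Mul(-6, Pow(32, -1)) = Mul(-6, Rational(1, 32)) = Rational(-3, 16))
Function('O')(V, E) = Add(7, Mul(-1, E))
Add(Add(Function('O')(5, -34), Pow(Function('u')(-102), -1)), Mul(-1, 7782)) = Add(Add(Add(7, Mul(-1, -34)), Pow(Rational(-3, 16), -1)), Mul(-1, 7782)) = Add(Add(Add(7, 34), Rational(-16, 3)), -7782) = Add(Add(41, Rational(-16, 3)), -7782) = Add(Rational(107, 3), -7782) = Rational(-23239, 3)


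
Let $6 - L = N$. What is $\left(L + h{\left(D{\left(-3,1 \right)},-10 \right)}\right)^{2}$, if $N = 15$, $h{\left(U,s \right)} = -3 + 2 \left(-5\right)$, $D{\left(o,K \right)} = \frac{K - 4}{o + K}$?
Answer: $484$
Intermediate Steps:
$D{\left(o,K \right)} = \frac{-4 + K}{K + o}$
$h{\left(U,s \right)} = -13$ ($h{\left(U,s \right)} = -3 - 10 = -13$)
$L = -9$ ($L = 6 - 15 = -9$)
$\left(L + h{\left(D{\left(-3,1 \right)},-10 \right)}\right)^{2} = \left(-9 - 13\right)^{2} = \left(-22\right)^{2} = 484$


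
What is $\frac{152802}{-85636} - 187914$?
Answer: $- \frac{8046178053}{42818} \approx -1.8792 \cdot 10^{5}$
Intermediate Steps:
$\frac{152802}{-85636} - 187914 = 152802 \left(- \frac{1}{85636}\right) - 187914 = - \frac{76401}{42818} - 187914 = - \frac{8046178053}{42818}$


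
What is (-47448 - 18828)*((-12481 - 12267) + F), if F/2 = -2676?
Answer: 1994907600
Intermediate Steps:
F = -5352 (F = 2*(-2676) = -5352)
(-47448 - 18828)*((-12481 - 12267) + F) = (-47448 - 18828)*((-12481 - 12267) - 5352) = -66276*(-24748 - 5352) = -66276*(-30100) = 1994907600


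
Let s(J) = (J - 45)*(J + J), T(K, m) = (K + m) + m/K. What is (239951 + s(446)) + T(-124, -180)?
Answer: 18517554/31 ≈ 5.9734e+5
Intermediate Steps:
T(K, m) = K + m + m/K
s(J) = 2*J*(-45 + J) (s(J) = (-45 + J)*(2*J) = 2*J*(-45 + J))
(239951 + s(446)) + T(-124, -180) = (239951 + 2*446*(-45 + 446)) + (-124 - 180 - 180/(-124)) = (239951 + 2*446*401) + (-124 - 180 - 180*(-1/124)) = (239951 + 357692) + (-124 - 180 + 45/31) = 597643 - 9379/31 = 18517554/31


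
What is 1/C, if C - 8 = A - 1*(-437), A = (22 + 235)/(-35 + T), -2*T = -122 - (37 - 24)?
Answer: 65/29439 ≈ 0.0022080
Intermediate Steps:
T = 135/2 (T = -(-122 - (37 - 24))/2 = -(-122 - 1*13)/2 = -(-122 - 13)/2 = -½*(-135) = 135/2 ≈ 67.500)
A = 514/65 (A = (22 + 235)/(-35 + 135/2) = 257/(65/2) = 257*(2/65) = 514/65 ≈ 7.9077)
C = 29439/65 (C = 8 + (514/65 - 1*(-437)) = 8 + (514/65 + 437) = 8 + 28919/65 = 29439/65 ≈ 452.91)
1/C = 1/(29439/65) = 65/29439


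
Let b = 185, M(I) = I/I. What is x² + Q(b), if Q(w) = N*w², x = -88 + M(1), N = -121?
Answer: -4133656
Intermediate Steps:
M(I) = 1
x = -87 (x = -88 + 1 = -87)
Q(w) = -121*w²
x² + Q(b) = (-87)² - 121*185² = 7569 - 121*34225 = 7569 - 4141225 = -4133656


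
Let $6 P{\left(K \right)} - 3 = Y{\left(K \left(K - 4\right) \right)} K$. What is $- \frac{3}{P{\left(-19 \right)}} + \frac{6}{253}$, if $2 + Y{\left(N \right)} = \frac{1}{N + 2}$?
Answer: $- \frac{945663}{2274470} \approx -0.41577$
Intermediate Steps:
$Y{\left(N \right)} = -2 + \frac{1}{2 + N}$ ($Y{\left(N \right)} = -2 + \frac{1}{N + 2} = -2 + \frac{1}{2 + N}$)
$P{\left(K \right)} = \frac{1}{2} + \frac{K \left(-3 - 2 K \left(-4 + K\right)\right)}{6 \left(2 + K \left(-4 + K\right)\right)}$ ($P{\left(K \right)} = \frac{1}{2} + \frac{\frac{-3 - 2 K \left(K - 4\right)}{2 + K \left(K - 4\right)} K}{6} = \frac{1}{2} + \frac{\frac{-3 - 2 K \left(-4 + K\right)}{2 + K \left(-4 + K\right)} K}{6} = \frac{1}{2} + \frac{K \frac{1}{2 + K \left(-4 + K\right)} \left(-3 - 2 K \left(-4 + K\right)\right)}{6} = \frac{1}{2} + \frac{K \left(-3 - 2 K \left(-4 + K\right)\right)}{6 \left(2 + K \left(-4 + K\right)\right)}$)
$- \frac{3}{P{\left(-19 \right)}} + \frac{6}{253} = - \frac{3}{\frac{1}{6} \frac{1}{2 + \left(-19\right)^{2} - -76} \left(6 - -285 - 2 \left(-19\right)^{3} + 11 \left(-19\right)^{2}\right)} + \frac{6}{253} = - \frac{3}{\frac{1}{6} \frac{1}{2 + 361 + 76} \left(6 + 285 - -13718 + 11 \cdot 361\right)} + 6 \cdot \frac{1}{253} = - \frac{3}{\frac{1}{6} \cdot \frac{1}{439} \left(6 + 285 + 13718 + 3971\right)} + \frac{6}{253} = - \frac{3}{\frac{1}{6} \cdot \frac{1}{439} \cdot 17980} + \frac{6}{253} = - \frac{3}{\frac{8990}{1317}} + \frac{6}{253} = \left(-3\right) \frac{1317}{8990} + \frac{6}{253} = - \frac{3951}{8990} + \frac{6}{253} = - \frac{945663}{2274470}$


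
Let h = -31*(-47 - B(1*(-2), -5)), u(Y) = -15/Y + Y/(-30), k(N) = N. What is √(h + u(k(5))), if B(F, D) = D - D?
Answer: √52338/6 ≈ 38.129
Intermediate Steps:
B(F, D) = 0
u(Y) = -15/Y - Y/30 (u(Y) = -15/Y + Y*(-1/30) = -15/Y - Y/30)
h = 1457 (h = -31*(-47 - 1*0) = -31*(-47 + 0) = -31*(-47) = 1457)
√(h + u(k(5))) = √(1457 + (-15/5 - 1/30*5)) = √(1457 + (-15*⅕ - ⅙)) = √(1457 + (-3 - ⅙)) = √(1457 - 19/6) = √(8723/6) = √52338/6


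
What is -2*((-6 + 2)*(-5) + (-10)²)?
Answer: -240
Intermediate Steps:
-2*((-6 + 2)*(-5) + (-10)²) = -2*(-4*(-5) + 100) = -2*(20 + 100) = -2*120 = -240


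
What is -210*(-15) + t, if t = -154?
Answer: 2996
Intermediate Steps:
-210*(-15) + t = -210*(-15) - 154 = -105*(-30) - 154 = 3150 - 154 = 2996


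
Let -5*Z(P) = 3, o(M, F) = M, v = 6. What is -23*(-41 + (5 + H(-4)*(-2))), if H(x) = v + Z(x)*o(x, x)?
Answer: 6072/5 ≈ 1214.4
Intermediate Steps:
Z(P) = -⅗ (Z(P) = -⅕*3 = -⅗)
H(x) = 6 - 3*x/5
-23*(-41 + (5 + H(-4)*(-2))) = -23*(-41 + (5 + (6 - ⅗*(-4))*(-2))) = -23*(-41 + (5 + (6 + 12/5)*(-2))) = -23*(-41 + (5 + (42/5)*(-2))) = -23*(-41 + (5 - 84/5)) = -23*(-41 - 59/5) = -23*(-264/5) = 6072/5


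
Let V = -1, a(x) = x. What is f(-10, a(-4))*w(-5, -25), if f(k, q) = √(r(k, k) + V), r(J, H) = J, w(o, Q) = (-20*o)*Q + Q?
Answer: -2525*I*√11 ≈ -8374.5*I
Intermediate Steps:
w(o, Q) = Q - 20*Q*o (w(o, Q) = -20*Q*o + Q = Q - 20*Q*o)
f(k, q) = √(-1 + k) (f(k, q) = √(k - 1) = √(-1 + k))
f(-10, a(-4))*w(-5, -25) = √(-1 - 10)*(-25*(1 - 20*(-5))) = √(-11)*(-25*(1 + 100)) = (I*√11)*(-25*101) = (I*√11)*(-2525) = -2525*I*√11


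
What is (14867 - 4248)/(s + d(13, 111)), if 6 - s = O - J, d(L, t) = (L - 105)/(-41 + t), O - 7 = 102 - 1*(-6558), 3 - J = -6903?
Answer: 371665/8529 ≈ 43.577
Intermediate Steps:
J = 6906 (J = 3 - 1*(-6903) = 3 + 6903 = 6906)
O = 6667 (O = 7 + (102 - 1*(-6558)) = 7 + (102 + 6558) = 7 + 6660 = 6667)
d(L, t) = (-105 + L)/(-41 + t)
s = 245 (s = 6 - (6667 - 1*6906) = 6 - (6667 - 6906) = 6 - 1*(-239) = 6 + 239 = 245)
(14867 - 4248)/(s + d(13, 111)) = (14867 - 4248)/(245 + (-105 + 13)/(-41 + 111)) = 10619/(245 - 92/70) = 10619/(245 + (1/70)*(-92)) = 10619/(245 - 46/35) = 10619/(8529/35) = 10619*(35/8529) = 371665/8529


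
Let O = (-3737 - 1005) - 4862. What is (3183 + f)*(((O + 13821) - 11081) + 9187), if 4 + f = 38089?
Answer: 95865564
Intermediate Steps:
f = 38085 (f = -4 + 38089 = 38085)
O = -9604 (O = -4742 - 4862 = -9604)
(3183 + f)*(((O + 13821) - 11081) + 9187) = (3183 + 38085)*(((-9604 + 13821) - 11081) + 9187) = 41268*((4217 - 11081) + 9187) = 41268*(-6864 + 9187) = 41268*2323 = 95865564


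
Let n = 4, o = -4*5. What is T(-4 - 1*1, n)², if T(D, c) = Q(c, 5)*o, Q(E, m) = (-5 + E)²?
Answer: 400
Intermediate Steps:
o = -20
T(D, c) = -20*(-5 + c)² (T(D, c) = (-5 + c)²*(-20) = -20*(-5 + c)²)
T(-4 - 1*1, n)² = (-20*(-5 + 4)²)² = (-20*(-1)²)² = (-20*1)² = (-20)² = 400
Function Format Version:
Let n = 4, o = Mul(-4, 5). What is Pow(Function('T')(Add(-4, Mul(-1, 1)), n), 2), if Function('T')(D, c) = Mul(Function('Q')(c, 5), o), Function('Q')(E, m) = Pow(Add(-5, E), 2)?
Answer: 400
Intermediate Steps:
o = -20
Function('T')(D, c) = Mul(-20, Pow(Add(-5, c), 2)) (Function('T')(D, c) = Mul(Pow(Add(-5, c), 2), -20) = Mul(-20, Pow(Add(-5, c), 2)))
Pow(Function('T')(Add(-4, Mul(-1, 1)), n), 2) = Pow(Mul(-20, Pow(Add(-5, 4), 2)), 2) = Pow(Mul(-20, Pow(-1, 2)), 2) = Pow(Mul(-20, 1), 2) = Pow(-20, 2) = 400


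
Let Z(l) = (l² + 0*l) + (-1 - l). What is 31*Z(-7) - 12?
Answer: 1693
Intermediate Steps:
Z(l) = -1 + l² - l (Z(l) = (l² + 0) + (-1 - l) = l² + (-1 - l) = -1 + l² - l)
31*Z(-7) - 12 = 31*(-1 + (-7)² - 1*(-7)) - 12 = 31*(-1 + 49 + 7) - 12 = 31*55 - 12 = 1705 - 12 = 1693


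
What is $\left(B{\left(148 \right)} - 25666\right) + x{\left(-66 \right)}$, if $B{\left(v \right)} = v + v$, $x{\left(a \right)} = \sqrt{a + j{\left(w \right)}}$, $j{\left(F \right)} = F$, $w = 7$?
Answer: $-25370 + i \sqrt{59} \approx -25370.0 + 7.6811 i$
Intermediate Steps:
$x{\left(a \right)} = \sqrt{7 + a}$ ($x{\left(a \right)} = \sqrt{a + 7} = \sqrt{7 + a}$)
$B{\left(v \right)} = 2 v$
$\left(B{\left(148 \right)} - 25666\right) + x{\left(-66 \right)} = \left(2 \cdot 148 - 25666\right) + \sqrt{7 - 66} = \left(296 - 25666\right) + \sqrt{-59} = -25370 + i \sqrt{59}$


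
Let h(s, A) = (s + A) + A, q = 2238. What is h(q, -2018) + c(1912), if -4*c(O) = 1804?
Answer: -2249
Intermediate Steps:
c(O) = -451 (c(O) = -¼*1804 = -451)
h(s, A) = s + 2*A (h(s, A) = (A + s) + A = s + 2*A)
h(q, -2018) + c(1912) = (2238 + 2*(-2018)) - 451 = (2238 - 4036) - 451 = -1798 - 451 = -2249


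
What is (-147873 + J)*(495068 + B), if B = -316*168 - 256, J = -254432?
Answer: -177707773820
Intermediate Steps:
B = -53344 (B = -53088 - 256 = -53344)
(-147873 + J)*(495068 + B) = (-147873 - 254432)*(495068 - 53344) = -402305*441724 = -177707773820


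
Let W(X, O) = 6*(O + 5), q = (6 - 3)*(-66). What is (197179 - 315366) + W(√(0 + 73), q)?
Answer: -119345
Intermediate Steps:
q = -198 (q = 3*(-66) = -198)
W(X, O) = 30 + 6*O (W(X, O) = 6*(5 + O) = 30 + 6*O)
(197179 - 315366) + W(√(0 + 73), q) = (197179 - 315366) + (30 + 6*(-198)) = -118187 + (30 - 1188) = -118187 - 1158 = -119345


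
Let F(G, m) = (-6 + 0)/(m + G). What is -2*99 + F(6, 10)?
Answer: -1587/8 ≈ -198.38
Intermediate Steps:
F(G, m) = -6/(G + m)
-2*99 + F(6, 10) = -2*99 - 6/(6 + 10) = -198 - 6/16 = -198 - 6*1/16 = -198 - 3/8 = -1587/8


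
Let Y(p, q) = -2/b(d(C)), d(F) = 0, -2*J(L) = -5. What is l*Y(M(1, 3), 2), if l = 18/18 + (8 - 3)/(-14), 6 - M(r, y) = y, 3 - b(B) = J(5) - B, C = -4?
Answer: -18/7 ≈ -2.5714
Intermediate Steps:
J(L) = 5/2 (J(L) = -½*(-5) = 5/2)
b(B) = ½ + B (b(B) = 3 - (5/2 - B) = 3 + (-5/2 + B) = ½ + B)
M(r, y) = 6 - y
Y(p, q) = -4 (Y(p, q) = -2/(½ + 0) = -2/½ = -2*2 = -4)
l = 9/14 (l = 18*(1/18) + 5*(-1/14) = 1 - 5/14 = 9/14 ≈ 0.64286)
l*Y(M(1, 3), 2) = (9/14)*(-4) = -18/7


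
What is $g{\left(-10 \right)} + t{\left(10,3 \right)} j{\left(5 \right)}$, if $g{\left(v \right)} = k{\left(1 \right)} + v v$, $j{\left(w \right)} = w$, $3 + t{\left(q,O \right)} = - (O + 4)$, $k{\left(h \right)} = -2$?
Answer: $48$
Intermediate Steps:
$t{\left(q,O \right)} = -7 - O$ ($t{\left(q,O \right)} = -3 - \left(O + 4\right) = -3 - \left(4 + O\right) = -7 - O$)
$g{\left(v \right)} = -2 + v^{2}$ ($g{\left(v \right)} = -2 + v v = -2 + v^{2}$)
$g{\left(-10 \right)} + t{\left(10,3 \right)} j{\left(5 \right)} = \left(-2 + \left(-10\right)^{2}\right) + \left(-7 - 3\right) 5 = \left(-2 + 100\right) + \left(-7 - 3\right) 5 = 98 - 50 = 48$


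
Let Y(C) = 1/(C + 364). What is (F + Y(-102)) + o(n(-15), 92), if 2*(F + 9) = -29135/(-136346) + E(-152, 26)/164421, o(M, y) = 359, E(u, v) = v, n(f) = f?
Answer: 2056394383276727/5873554164492 ≈ 350.11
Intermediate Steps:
Y(C) = 1/(364 + C)
F = -398732671157/44836291332 (F = -9 + (-29135/(-136346) + 26/164421)/2 = -9 + (-29135*(-1/136346) + 26*(1/164421))/2 = -9 + (29135/136346 + 26/164421)/2 = -9 + (½)*(4793950831/22418145666) = -9 + 4793950831/44836291332 = -398732671157/44836291332 ≈ -8.8931)
(F + Y(-102)) + o(n(-15), 92) = (-398732671157/44836291332 + 1/(364 - 102)) + 359 = (-398732671157/44836291332 + 1/262) + 359 = -52211561775901/5873554164492 + 359 = 2056394383276727/5873554164492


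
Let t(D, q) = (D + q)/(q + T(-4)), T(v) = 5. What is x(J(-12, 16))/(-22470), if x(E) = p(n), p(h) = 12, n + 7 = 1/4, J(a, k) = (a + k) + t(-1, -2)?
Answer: -2/3745 ≈ -0.00053405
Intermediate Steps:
t(D, q) = (D + q)/(5 + q) (t(D, q) = (D + q)/(q + 5) = (D + q)/(5 + q))
J(a, k) = -1 + a + k (J(a, k) = (a + k) + (-1 - 2)/(5 - 2) = (a + k) - 3/3 = (a + k) + (⅓)*(-3) = (a + k) - 1 = -1 + a + k)
n = -27/4 (n = -7 + 1/4 = -7 + ¼ = -27/4 ≈ -6.7500)
x(E) = 12
x(J(-12, 16))/(-22470) = 12/(-22470) = 12*(-1/22470) = -2/3745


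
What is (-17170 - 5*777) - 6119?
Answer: -27174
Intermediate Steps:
(-17170 - 5*777) - 6119 = (-17170 - 3885) - 6119 = -21055 - 6119 = -27174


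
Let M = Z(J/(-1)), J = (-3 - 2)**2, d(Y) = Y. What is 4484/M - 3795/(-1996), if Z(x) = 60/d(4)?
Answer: 9006989/29940 ≈ 300.83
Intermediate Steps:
J = 25 (J = (-5)**2 = 25)
Z(x) = 15 (Z(x) = 60/4 = 60*(1/4) = 15)
M = 15
4484/M - 3795/(-1996) = 4484/15 - 3795/(-1996) = 4484*(1/15) - 3795*(-1/1996) = 4484/15 + 3795/1996 = 9006989/29940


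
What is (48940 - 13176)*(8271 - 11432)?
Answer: -113050004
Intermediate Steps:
(48940 - 13176)*(8271 - 11432) = 35764*(-3161) = -113050004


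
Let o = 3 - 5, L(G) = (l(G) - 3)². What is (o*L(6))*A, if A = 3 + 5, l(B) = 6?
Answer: -144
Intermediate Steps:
A = 8
L(G) = 9 (L(G) = (6 - 3)² = 3² = 9)
o = -2
(o*L(6))*A = -2*9*8 = -18*8 = -144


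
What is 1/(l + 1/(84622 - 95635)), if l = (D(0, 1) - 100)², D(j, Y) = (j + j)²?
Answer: 11013/110129999 ≈ 0.00010000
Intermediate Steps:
D(j, Y) = 4*j² (D(j, Y) = (2*j)² = 4*j²)
l = 10000 (l = (4*0² - 100)² = (4*0 - 100)² = (0 - 100)² = (-100)² = 10000)
1/(l + 1/(84622 - 95635)) = 1/(10000 + 1/(84622 - 95635)) = 1/(10000 + 1/(-11013)) = 1/(10000 - 1/11013) = 1/(110129999/11013) = 11013/110129999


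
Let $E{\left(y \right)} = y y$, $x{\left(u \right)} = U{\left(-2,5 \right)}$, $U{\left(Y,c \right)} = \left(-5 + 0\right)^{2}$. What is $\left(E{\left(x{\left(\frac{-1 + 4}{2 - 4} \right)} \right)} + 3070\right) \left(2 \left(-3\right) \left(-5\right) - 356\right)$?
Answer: $-1204570$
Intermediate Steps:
$U{\left(Y,c \right)} = 25$ ($U{\left(Y,c \right)} = \left(-5\right)^{2} = 25$)
$x{\left(u \right)} = 25$
$E{\left(y \right)} = y^{2}$
$\left(E{\left(x{\left(\frac{-1 + 4}{2 - 4} \right)} \right)} + 3070\right) \left(2 \left(-3\right) \left(-5\right) - 356\right) = \left(25^{2} + 3070\right) \left(2 \left(-3\right) \left(-5\right) - 356\right) = \left(625 + 3070\right) \left(\left(-6\right) \left(-5\right) - 356\right) = 3695 \left(30 - 356\right) = 3695 \left(-326\right) = -1204570$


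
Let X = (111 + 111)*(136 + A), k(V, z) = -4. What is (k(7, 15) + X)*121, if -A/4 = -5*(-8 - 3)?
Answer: -2256892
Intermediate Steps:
A = -220 (A = -(-20)*(-8 - 3) = -(-20)*(-11) = -4*55 = -220)
X = -18648 (X = (111 + 111)*(136 - 220) = 222*(-84) = -18648)
(k(7, 15) + X)*121 = (-4 - 18648)*121 = -18652*121 = -2256892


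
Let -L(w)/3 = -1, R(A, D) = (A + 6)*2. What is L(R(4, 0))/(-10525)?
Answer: -3/10525 ≈ -0.00028504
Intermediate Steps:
R(A, D) = 12 + 2*A (R(A, D) = (6 + A)*2 = 12 + 2*A)
L(w) = 3 (L(w) = -3*(-1) = 3)
L(R(4, 0))/(-10525) = 3/(-10525) = -1/10525*3 = -3/10525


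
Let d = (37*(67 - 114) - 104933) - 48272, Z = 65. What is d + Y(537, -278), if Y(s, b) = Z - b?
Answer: -154601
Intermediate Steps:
Y(s, b) = 65 - b
d = -154944 (d = (37*(-47) - 104933) - 48272 = (-1739 - 104933) - 48272 = -106672 - 48272 = -154944)
d + Y(537, -278) = -154944 + (65 - 1*(-278)) = -154944 + (65 + 278) = -154944 + 343 = -154601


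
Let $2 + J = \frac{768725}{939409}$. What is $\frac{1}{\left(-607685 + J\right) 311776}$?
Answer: $- \frac{939409}{177982276942006208} \approx -5.2781 \cdot 10^{-12}$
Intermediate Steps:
$J = - \frac{1110093}{939409}$ ($J = -2 + \frac{768725}{939409} = - \frac{1110093}{939409} \approx -1.1817$)
$\frac{1}{\left(-607685 + J\right) 311776} = \frac{1}{\left(-607685 - \frac{1110093}{939409}\right) 311776} = \frac{1}{- \frac{570865868258}{939409}} \cdot \frac{1}{311776} = \left(- \frac{939409}{570865868258}\right) \frac{1}{311776} = - \frac{939409}{177982276942006208}$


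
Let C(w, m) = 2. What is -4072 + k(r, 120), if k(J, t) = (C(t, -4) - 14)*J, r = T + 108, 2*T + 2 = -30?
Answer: -5176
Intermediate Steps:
T = -16 (T = -1 + (1/2)*(-30) = -1 - 15 = -16)
r = 92 (r = -16 + 108 = 92)
k(J, t) = -12*J (k(J, t) = (2 - 14)*J = -12*J)
-4072 + k(r, 120) = -4072 - 12*92 = -4072 - 1104 = -5176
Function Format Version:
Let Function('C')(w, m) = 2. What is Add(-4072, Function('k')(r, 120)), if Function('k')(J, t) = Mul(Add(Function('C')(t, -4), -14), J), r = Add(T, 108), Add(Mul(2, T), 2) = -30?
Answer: -5176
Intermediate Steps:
T = -16 (T = Add(-1, Mul(Rational(1, 2), -30)) = Add(-1, -15) = -16)
r = 92 (r = Add(-16, 108) = 92)
Function('k')(J, t) = Mul(-12, J) (Function('k')(J, t) = Mul(Add(2, -14), J) = Mul(-12, J))
Add(-4072, Function('k')(r, 120)) = Add(-4072, Mul(-12, 92)) = Add(-4072, -1104) = -5176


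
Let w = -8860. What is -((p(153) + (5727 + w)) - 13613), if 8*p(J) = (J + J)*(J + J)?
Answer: 10083/2 ≈ 5041.5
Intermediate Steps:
p(J) = J²/2 (p(J) = ((J + J)*(J + J))/8 = ((2*J)*(2*J))/8 = (4*J²)/8 = J²/2)
-((p(153) + (5727 + w)) - 13613) = -(((½)*153² + (5727 - 8860)) - 13613) = -(((½)*23409 - 3133) - 13613) = -((23409/2 - 3133) - 13613) = -(17143/2 - 13613) = -1*(-10083/2) = 10083/2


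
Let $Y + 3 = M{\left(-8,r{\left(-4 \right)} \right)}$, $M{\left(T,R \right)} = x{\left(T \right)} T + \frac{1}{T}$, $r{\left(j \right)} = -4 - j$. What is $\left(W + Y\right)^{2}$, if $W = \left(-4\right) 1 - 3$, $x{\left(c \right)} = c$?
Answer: $\frac{185761}{64} \approx 2902.5$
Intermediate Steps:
$W = -7$ ($W = -4 - 3 = -7$)
$M{\left(T,R \right)} = \frac{1}{T} + T^{2}$ ($M{\left(T,R \right)} = T T + \frac{1}{T} = T^{2} + \frac{1}{T} = \frac{1}{T} + T^{2}$)
$Y = \frac{487}{8}$ ($Y = -3 + \frac{1 + \left(-8\right)^{3}}{-8} = -3 - \frac{1 - 512}{8} = -3 - - \frac{511}{8} = -3 + \frac{511}{8} = \frac{487}{8} \approx 60.875$)
$\left(W + Y\right)^{2} = \left(-7 + \frac{487}{8}\right)^{2} = \left(\frac{431}{8}\right)^{2} = \frac{185761}{64}$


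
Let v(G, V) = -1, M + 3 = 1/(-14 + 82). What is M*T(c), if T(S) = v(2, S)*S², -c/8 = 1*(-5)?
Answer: 81200/17 ≈ 4776.5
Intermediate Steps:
M = -203/68 (M = -3 + 1/(-14 + 82) = -3 + 1/68 = -203/68 ≈ -2.9853)
c = 40 (c = -8*(-5) = 40)
T(S) = -S²
M*T(c) = -(-203)*40²/68 = -(-203)*1600/68 = -203/68*(-1600) = 81200/17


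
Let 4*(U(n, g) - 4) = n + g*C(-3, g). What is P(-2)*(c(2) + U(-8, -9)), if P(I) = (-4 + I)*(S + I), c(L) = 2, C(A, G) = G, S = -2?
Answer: 582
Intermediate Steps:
U(n, g) = 4 + n/4 + g²/4 (U(n, g) = 4 + (n + g*g)/4 = 4 + (n + g²)/4 = 4 + (n/4 + g²/4) = 4 + n/4 + g²/4)
P(I) = (-4 + I)*(-2 + I)
P(-2)*(c(2) + U(-8, -9)) = (8 + (-2)² - 6*(-2))*(2 + (4 + (¼)*(-8) + (¼)*(-9)²)) = (8 + 4 + 12)*(2 + (4 - 2 + (¼)*81)) = 24*(2 + (4 - 2 + 81/4)) = 24*(2 + 89/4) = 24*(97/4) = 582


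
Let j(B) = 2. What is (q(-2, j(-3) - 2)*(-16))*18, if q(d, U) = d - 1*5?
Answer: 2016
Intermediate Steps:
q(d, U) = -5 + d (q(d, U) = d - 5 = -5 + d)
(q(-2, j(-3) - 2)*(-16))*18 = ((-5 - 2)*(-16))*18 = -7*(-16)*18 = 112*18 = 2016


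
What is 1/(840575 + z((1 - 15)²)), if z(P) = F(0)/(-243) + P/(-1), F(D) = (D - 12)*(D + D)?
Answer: 1/840379 ≈ 1.1899e-6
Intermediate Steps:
F(D) = 2*D*(-12 + D) (F(D) = (-12 + D)*(2*D) = 2*D*(-12 + D))
z(P) = -P (z(P) = (2*0*(-12 + 0))/(-243) + P/(-1) = (2*0*(-12))*(-1/243) + P*(-1) = 0*(-1/243) - P = 0 - P = -P)
1/(840575 + z((1 - 15)²)) = 1/(840575 - (1 - 15)²) = 1/(840575 - 1*(-14)²) = 1/(840575 - 1*196) = 1/(840575 - 196) = 1/840379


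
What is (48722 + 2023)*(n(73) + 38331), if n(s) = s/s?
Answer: 1945157340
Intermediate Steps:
n(s) = 1
(48722 + 2023)*(n(73) + 38331) = (48722 + 2023)*(1 + 38331) = 50745*38332 = 1945157340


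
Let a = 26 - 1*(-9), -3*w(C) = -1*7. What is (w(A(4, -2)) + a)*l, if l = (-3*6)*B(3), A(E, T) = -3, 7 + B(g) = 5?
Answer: 1344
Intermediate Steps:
B(g) = -2 (B(g) = -7 + 5 = -2)
w(C) = 7/3 (w(C) = -(-1)*7/3 = -1/3*(-7) = 7/3)
l = 36 (l = -3*6*(-2) = -18*(-2) = 36)
a = 35 (a = 26 + 9 = 35)
(w(A(4, -2)) + a)*l = (7/3 + 35)*36 = (112/3)*36 = 1344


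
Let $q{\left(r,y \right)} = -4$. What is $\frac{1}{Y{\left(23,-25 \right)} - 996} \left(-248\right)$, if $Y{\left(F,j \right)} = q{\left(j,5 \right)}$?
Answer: $\frac{31}{125} \approx 0.248$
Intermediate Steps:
$Y{\left(F,j \right)} = -4$
$\frac{1}{Y{\left(23,-25 \right)} - 996} \left(-248\right) = \frac{1}{-4 - 996} \left(-248\right) = \frac{1}{-1000} \left(-248\right) = \left(- \frac{1}{1000}\right) \left(-248\right) = \frac{31}{125}$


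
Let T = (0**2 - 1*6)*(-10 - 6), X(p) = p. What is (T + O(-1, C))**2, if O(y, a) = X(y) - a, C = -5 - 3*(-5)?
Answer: 7225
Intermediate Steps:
C = 10 (C = -5 + 15 = 10)
O(y, a) = y - a
T = 96 (T = (0 - 6)*(-16) = -6*(-16) = 96)
(T + O(-1, C))**2 = (96 + (-1 - 1*10))**2 = (96 + (-1 - 10))**2 = (96 - 11)**2 = 85**2 = 7225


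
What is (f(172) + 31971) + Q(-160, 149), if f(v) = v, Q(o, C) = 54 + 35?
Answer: 32232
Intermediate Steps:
Q(o, C) = 89
(f(172) + 31971) + Q(-160, 149) = (172 + 31971) + 89 = 32143 + 89 = 32232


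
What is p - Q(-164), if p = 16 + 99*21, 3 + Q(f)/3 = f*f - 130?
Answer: -78194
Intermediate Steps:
Q(f) = -399 + 3*f**2 (Q(f) = -9 + 3*(f*f - 130) = -9 + 3*(f**2 - 130) = -9 + 3*(-130 + f**2) = -9 + (-390 + 3*f**2) = -399 + 3*f**2)
p = 2095 (p = 16 + 2079 = 2095)
p - Q(-164) = 2095 - (-399 + 3*(-164)**2) = 2095 - (-399 + 3*26896) = 2095 - (-399 + 80688) = 2095 - 1*80289 = 2095 - 80289 = -78194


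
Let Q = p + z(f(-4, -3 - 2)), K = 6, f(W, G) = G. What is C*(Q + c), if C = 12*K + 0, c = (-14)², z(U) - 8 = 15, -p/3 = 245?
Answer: -37152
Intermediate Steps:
p = -735 (p = -3*245 = -735)
z(U) = 23 (z(U) = 8 + 15 = 23)
c = 196
Q = -712 (Q = -735 + 23 = -712)
C = 72 (C = 12*6 + 0 = 72 + 0 = 72)
C*(Q + c) = 72*(-712 + 196) = 72*(-516) = -37152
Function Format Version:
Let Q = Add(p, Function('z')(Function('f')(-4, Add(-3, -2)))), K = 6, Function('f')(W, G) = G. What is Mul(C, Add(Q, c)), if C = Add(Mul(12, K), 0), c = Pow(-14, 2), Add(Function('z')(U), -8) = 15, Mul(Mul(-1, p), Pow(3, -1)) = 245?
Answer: -37152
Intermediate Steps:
p = -735 (p = Mul(-3, 245) = -735)
Function('z')(U) = 23 (Function('z')(U) = Add(8, 15) = 23)
c = 196
Q = -712 (Q = Add(-735, 23) = -712)
C = 72 (C = Add(Mul(12, 6), 0) = Add(72, 0) = 72)
Mul(C, Add(Q, c)) = Mul(72, Add(-712, 196)) = Mul(72, -516) = -37152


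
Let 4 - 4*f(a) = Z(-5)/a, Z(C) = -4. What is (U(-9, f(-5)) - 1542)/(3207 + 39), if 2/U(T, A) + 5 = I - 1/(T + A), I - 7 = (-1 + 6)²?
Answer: -857311/1804776 ≈ -0.47502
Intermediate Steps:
f(a) = 1 + 1/a (f(a) = 1 - (-1)/a = 1 + 1/a)
I = 32 (I = 7 + (-1 + 6)² = 7 + 5² = 7 + 25 = 32)
U(T, A) = 2/(27 - 1/(A + T)) (U(T, A) = 2/(-5 + (32 - 1/(T + A))) = 2/(-5 + (32 - 1/(A + T))) = 2/(27 - 1/(A + T)))
(U(-9, f(-5)) - 1542)/(3207 + 39) = (2*((1 - 5)/(-5) - 9)/(-1 + 27*((1 - 5)/(-5)) + 27*(-9)) - 1542)/(3207 + 39) = (2*(-⅕*(-4) - 9)/(-1 + 27*(-⅕*(-4)) - 243) - 1542)/3246 = (2*(⅘ - 9)/(-1 + 27*(⅘) - 243) - 1542)*(1/3246) = (2*(-41/5)/(-1 + 108/5 - 243) - 1542)*(1/3246) = (2*(-41/5)/(-1112/5) - 1542)*(1/3246) = (2*(-5/1112)*(-41/5) - 1542)*(1/3246) = (41/556 - 1542)*(1/3246) = -857311/556*1/3246 = -857311/1804776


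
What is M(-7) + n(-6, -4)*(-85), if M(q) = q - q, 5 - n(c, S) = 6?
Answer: 85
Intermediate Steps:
n(c, S) = -1 (n(c, S) = 5 - 1*6 = 5 - 6 = -1)
M(q) = 0
M(-7) + n(-6, -4)*(-85) = 0 - 1*(-85) = 0 + 85 = 85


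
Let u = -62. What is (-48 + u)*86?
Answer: -9460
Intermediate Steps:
(-48 + u)*86 = (-48 - 62)*86 = -110*86 = -9460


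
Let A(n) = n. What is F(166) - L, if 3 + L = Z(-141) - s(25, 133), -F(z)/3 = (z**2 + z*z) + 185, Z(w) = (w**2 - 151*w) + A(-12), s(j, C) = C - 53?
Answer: -206968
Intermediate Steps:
s(j, C) = -53 + C
Z(w) = -12 + w**2 - 151*w (Z(w) = (w**2 - 151*w) - 12 = -12 + w**2 - 151*w)
F(z) = -555 - 6*z**2 (F(z) = -3*((z**2 + z*z) + 185) = -3*((z**2 + z**2) + 185) = -3*(2*z**2 + 185) = -3*(185 + 2*z**2) = -555 - 6*z**2)
L = 41077 (L = -3 + ((-12 + (-141)**2 - 151*(-141)) - (-53 + 133)) = -3 + ((-12 + 19881 + 21291) - 1*80) = -3 + (41160 - 80) = -3 + 41080 = 41077)
F(166) - L = (-555 - 6*166**2) - 1*41077 = (-555 - 6*27556) - 41077 = (-555 - 165336) - 41077 = -165891 - 41077 = -206968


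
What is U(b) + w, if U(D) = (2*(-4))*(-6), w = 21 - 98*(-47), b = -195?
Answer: 4675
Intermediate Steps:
w = 4627 (w = 21 + 4606 = 4627)
U(D) = 48 (U(D) = -8*(-6) = 48)
U(b) + w = 48 + 4627 = 4675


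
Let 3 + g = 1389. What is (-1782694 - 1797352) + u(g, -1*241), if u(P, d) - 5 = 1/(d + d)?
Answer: -1725579763/482 ≈ -3.5800e+6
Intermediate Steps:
g = 1386 (g = -3 + 1389 = 1386)
u(P, d) = 5 + 1/(2*d) (u(P, d) = 5 + 1/(d + d) = 5 + 1/(2*d))
(-1782694 - 1797352) + u(g, -1*241) = (-1782694 - 1797352) + (5 + 1/(2*((-1*241)))) = -3580046 + (5 + (½)/(-241)) = -3580046 + (5 + (½)*(-1/241)) = -3580046 + (5 - 1/482) = -3580046 + 2409/482 = -1725579763/482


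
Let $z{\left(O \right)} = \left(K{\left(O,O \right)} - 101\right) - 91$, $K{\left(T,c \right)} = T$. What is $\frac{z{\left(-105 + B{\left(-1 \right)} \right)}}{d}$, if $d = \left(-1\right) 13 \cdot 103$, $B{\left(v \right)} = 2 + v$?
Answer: $\frac{296}{1339} \approx 0.22106$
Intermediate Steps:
$d = -1339$ ($d = \left(-13\right) 103 = -1339$)
$z{\left(O \right)} = -192 + O$ ($z{\left(O \right)} = \left(O - 101\right) - 91 = \left(-101 + O\right) - 91 = -192 + O$)
$\frac{z{\left(-105 + B{\left(-1 \right)} \right)}}{d} = \frac{-192 + \left(-105 + \left(2 - 1\right)\right)}{-1339} = \left(-192 + \left(-105 + 1\right)\right) \left(- \frac{1}{1339}\right) = \left(-192 - 104\right) \left(- \frac{1}{1339}\right) = \left(-296\right) \left(- \frac{1}{1339}\right) = \frac{296}{1339}$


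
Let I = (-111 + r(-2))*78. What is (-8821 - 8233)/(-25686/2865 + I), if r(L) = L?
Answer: 8143285/4212966 ≈ 1.9329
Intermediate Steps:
I = -8814 (I = (-111 - 2)*78 = -113*78 = -8814)
(-8821 - 8233)/(-25686/2865 + I) = (-8821 - 8233)/(-25686/2865 - 8814) = -17054/(-25686*1/2865 - 8814) = -17054/(-8562/955 - 8814) = -17054/(-8425932/955) = -17054*(-955/8425932) = 8143285/4212966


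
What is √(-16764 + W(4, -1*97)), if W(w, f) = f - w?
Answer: I*√16865 ≈ 129.87*I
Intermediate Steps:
√(-16764 + W(4, -1*97)) = √(-16764 + (-1*97 - 1*4)) = √(-16764 + (-97 - 4)) = √(-16764 - 101) = √(-16865) = I*√16865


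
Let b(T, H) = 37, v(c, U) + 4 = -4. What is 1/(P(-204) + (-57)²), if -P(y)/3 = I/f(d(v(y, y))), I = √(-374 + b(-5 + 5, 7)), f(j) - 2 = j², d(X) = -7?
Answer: 938961/3050684626 + 17*I*√337/3050684626 ≈ 0.00030779 + 1.023e-7*I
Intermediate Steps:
v(c, U) = -8 (v(c, U) = -4 - 4 = -8)
f(j) = 2 + j²
I = I*√337 (I = √(-374 + 37) = √(-337) = I*√337 ≈ 18.358*I)
P(y) = -I*√337/17 (P(y) = -3*I*√337/(2 + (-7)²) = -3*I*√337/(2 + 49) = -3*I*√337/51 = -I*√337/17)
1/(P(-204) + (-57)²) = 1/(-I*√337/17 + (-57)²) = 1/(-I*√337/17 + 3249) = 1/(3249 - I*√337/17)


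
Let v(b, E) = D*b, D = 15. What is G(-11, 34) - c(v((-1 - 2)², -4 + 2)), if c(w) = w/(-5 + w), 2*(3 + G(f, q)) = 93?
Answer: 552/13 ≈ 42.462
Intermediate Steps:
G(f, q) = 87/2 (G(f, q) = -3 + (½)*93 = -3 + 93/2 = 87/2)
v(b, E) = 15*b
c(w) = w/(-5 + w)
G(-11, 34) - c(v((-1 - 2)², -4 + 2)) = 87/2 - 15*(-1 - 2)²/(-5 + 15*(-1 - 2)²) = 87/2 - 15*(-3)²/(-5 + 15*(-3)²) = 87/2 - 15*9/(-5 + 15*9) = 87/2 - 135/(-5 + 135) = 87/2 - 135/130 = 87/2 - 1*27/26 = 87/2 - 27/26 = 552/13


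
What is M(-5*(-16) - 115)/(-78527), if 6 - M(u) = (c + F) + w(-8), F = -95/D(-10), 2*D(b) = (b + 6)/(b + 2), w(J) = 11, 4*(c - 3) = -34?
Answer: -761/157054 ≈ -0.0048455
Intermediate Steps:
c = -11/2 (c = 3 + (¼)*(-34) = 3 - 17/2 = -11/2 ≈ -5.5000)
D(b) = (6 + b)/(2*(2 + b)) (D(b) = ((b + 6)/(b + 2))/2 = ((6 + b)/(2 + b))/2 = (6 + b)/(2*(2 + b)))
F = -380 (F = -95*2*(2 - 10)/(6 - 10) = -95/((½)*(-4)/(-8)) = -95/((½)*(-⅛)*(-4)) = -95/¼ = -95*4 = -380)
M(u) = 761/2 (M(u) = 6 - ((-11/2 - 380) + 11) = 6 - (-771/2 + 11) = 6 - 1*(-749/2) = 6 + 749/2 = 761/2)
M(-5*(-16) - 115)/(-78527) = (761/2)/(-78527) = (761/2)*(-1/78527) = -761/157054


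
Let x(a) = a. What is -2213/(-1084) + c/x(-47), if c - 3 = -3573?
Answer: 3973891/50948 ≈ 77.999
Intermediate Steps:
c = -3570 (c = 3 - 3573 = -3570)
-2213/(-1084) + c/x(-47) = -2213/(-1084) - 3570/(-47) = -2213*(-1/1084) - 3570*(-1/47) = 2213/1084 + 3570/47 = 3973891/50948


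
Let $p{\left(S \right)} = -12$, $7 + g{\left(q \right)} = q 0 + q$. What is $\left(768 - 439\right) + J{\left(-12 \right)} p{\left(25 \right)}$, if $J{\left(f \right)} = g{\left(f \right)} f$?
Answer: $-2407$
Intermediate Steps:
$g{\left(q \right)} = -7 + q$ ($g{\left(q \right)} = -7 + \left(q 0 + q\right) = -7 + \left(0 + q\right) = -7 + q$)
$J{\left(f \right)} = f \left(-7 + f\right)$ ($J{\left(f \right)} = \left(-7 + f\right) f = f \left(-7 + f\right)$)
$\left(768 - 439\right) + J{\left(-12 \right)} p{\left(25 \right)} = \left(768 - 439\right) + - 12 \left(-7 - 12\right) \left(-12\right) = \left(768 - 439\right) + \left(-12\right) \left(-19\right) \left(-12\right) = 329 + 228 \left(-12\right) = 329 - 2736 = -2407$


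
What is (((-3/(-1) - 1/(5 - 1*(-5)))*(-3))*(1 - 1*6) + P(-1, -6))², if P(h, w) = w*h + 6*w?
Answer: 729/4 ≈ 182.25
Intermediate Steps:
P(h, w) = 6*w + h*w (P(h, w) = h*w + 6*w = 6*w + h*w)
(((-3/(-1) - 1/(5 - 1*(-5)))*(-3))*(1 - 1*6) + P(-1, -6))² = (((-3/(-1) - 1/(5 - 1*(-5)))*(-3))*(1 - 1*6) - 6*(6 - 1))² = (((-3*(-1) - 1/(5 + 5))*(-3))*(1 - 6) - 6*5)² = (((3 - 1/10)*(-3))*(-5) - 30)² = (((3 - 1*⅒)*(-3))*(-5) - 30)² = (((3 - ⅒)*(-3))*(-5) - 30)² = (((29/10)*(-3))*(-5) - 30)² = (-87/10*(-5) - 30)² = (87/2 - 30)² = (27/2)² = 729/4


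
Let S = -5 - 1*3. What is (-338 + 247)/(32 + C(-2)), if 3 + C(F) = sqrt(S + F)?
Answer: -2639/851 + 91*I*sqrt(10)/851 ≈ -3.1011 + 0.33815*I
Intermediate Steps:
S = -8 (S = -5 - 3 = -8)
C(F) = -3 + sqrt(-8 + F)
(-338 + 247)/(32 + C(-2)) = (-338 + 247)/(32 + (-3 + sqrt(-8 - 2))) = -91/(32 + (-3 + sqrt(-10))) = -91/(32 + (-3 + I*sqrt(10))) = -91/(29 + I*sqrt(10))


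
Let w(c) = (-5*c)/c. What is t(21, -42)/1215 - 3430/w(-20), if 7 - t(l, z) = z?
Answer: 833539/1215 ≈ 686.04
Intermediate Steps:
t(l, z) = 7 - z
w(c) = -5
t(21, -42)/1215 - 3430/w(-20) = (7 - 1*(-42))/1215 - 3430/(-5) = (7 + 42)*(1/1215) - 3430*(-⅕) = 49*(1/1215) + 686 = 49/1215 + 686 = 833539/1215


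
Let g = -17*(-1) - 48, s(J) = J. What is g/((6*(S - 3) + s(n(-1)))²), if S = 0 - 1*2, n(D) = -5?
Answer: -31/1225 ≈ -0.025306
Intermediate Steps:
S = -2 (S = 0 - 2 = -2)
g = -31 (g = 17 - 48 = -31)
g/((6*(S - 3) + s(n(-1)))²) = -31/(6*(-2 - 3) - 5)² = -31/(6*(-5) - 5)² = -31/(-30 - 5)² = -31/((-35)²) = -31/1225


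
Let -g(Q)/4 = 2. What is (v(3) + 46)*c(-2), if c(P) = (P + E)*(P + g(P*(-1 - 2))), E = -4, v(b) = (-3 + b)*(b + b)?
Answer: 2760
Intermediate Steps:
g(Q) = -8 (g(Q) = -4*2 = -8)
v(b) = 2*b*(-3 + b) (v(b) = (-3 + b)*(2*b) = 2*b*(-3 + b))
c(P) = (-8 + P)*(-4 + P) (c(P) = (P - 4)*(P - 8) = (-4 + P)*(-8 + P) = (-8 + P)*(-4 + P))
(v(3) + 46)*c(-2) = (2*3*(-3 + 3) + 46)*(32 + (-2)**2 - 12*(-2)) = (2*3*0 + 46)*(32 + 4 + 24) = (0 + 46)*60 = 46*60 = 2760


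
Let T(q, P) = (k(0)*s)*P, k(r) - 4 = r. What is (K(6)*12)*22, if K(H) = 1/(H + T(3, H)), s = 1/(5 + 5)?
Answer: 220/7 ≈ 31.429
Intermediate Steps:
k(r) = 4 + r
s = 1/10 ≈ 0.10000
T(q, P) = 2*P/5 (T(q, P) = ((4 + 0)*(1/10))*P = (4*(1/10))*P = 2*P/5)
K(H) = 5/(7*H) (K(H) = 1/(H + 2*H/5) = 1/(7*H/5) = 5/(7*H))
(K(6)*12)*22 = (((5/7)/6)*12)*22 = (((5/7)*(1/6))*12)*22 = ((5/42)*12)*22 = (10/7)*22 = 220/7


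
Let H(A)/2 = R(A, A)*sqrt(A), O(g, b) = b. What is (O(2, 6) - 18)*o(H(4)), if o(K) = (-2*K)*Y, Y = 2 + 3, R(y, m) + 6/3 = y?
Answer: 960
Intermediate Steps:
R(y, m) = -2 + y
Y = 5
H(A) = 2*sqrt(A)*(-2 + A) (H(A) = 2*((-2 + A)*sqrt(A)) = 2*(sqrt(A)*(-2 + A)) = 2*sqrt(A)*(-2 + A))
o(K) = -10*K (o(K) = -2*K*5 = -10*K)
(O(2, 6) - 18)*o(H(4)) = (6 - 18)*(-20*sqrt(4)*(-2 + 4)) = -(-120)*2*2*2 = -(-120)*8 = -12*(-80) = 960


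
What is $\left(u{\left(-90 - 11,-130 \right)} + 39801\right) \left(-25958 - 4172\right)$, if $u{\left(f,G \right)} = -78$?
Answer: $-1196853990$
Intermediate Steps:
$\left(u{\left(-90 - 11,-130 \right)} + 39801\right) \left(-25958 - 4172\right) = \left(-78 + 39801\right) \left(-25958 - 4172\right) = 39723 \left(-30130\right) = -1196853990$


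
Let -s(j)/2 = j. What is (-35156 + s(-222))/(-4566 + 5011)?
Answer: -34712/445 ≈ -78.005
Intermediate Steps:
s(j) = -2*j
(-35156 + s(-222))/(-4566 + 5011) = (-35156 - 2*(-222))/(-4566 + 5011) = (-35156 + 444)/445 = -34712*1/445 = -34712/445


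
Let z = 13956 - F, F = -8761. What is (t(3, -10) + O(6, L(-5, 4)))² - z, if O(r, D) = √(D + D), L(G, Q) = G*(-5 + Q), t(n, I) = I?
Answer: -22717 + (10 - √10)² ≈ -22670.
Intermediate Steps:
z = 22717 (z = 13956 - 1*(-8761) = 13956 + 8761 = 22717)
O(r, D) = √2*√D (O(r, D) = √(2*D) = √2*√D)
(t(3, -10) + O(6, L(-5, 4)))² - z = (-10 + √2*√(-5*(-5 + 4)))² - 1*22717 = (-10 + √2*√(-5*(-1)))² - 22717 = (-10 + √2*√5)² - 22717 = (-10 + √10)² - 22717 = -22717 + (-10 + √10)²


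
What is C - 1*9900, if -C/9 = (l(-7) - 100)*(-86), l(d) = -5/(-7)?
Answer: -607230/7 ≈ -86747.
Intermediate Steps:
l(d) = 5/7 (l(d) = -5*(-1/7) = 5/7)
C = -537930/7 (C = -9*(5/7 - 100)*(-86) = -(-6255)*(-86)/7 = -9*59770/7 = -537930/7 ≈ -76847.)
C - 1*9900 = -537930/7 - 1*9900 = -537930/7 - 9900 = -607230/7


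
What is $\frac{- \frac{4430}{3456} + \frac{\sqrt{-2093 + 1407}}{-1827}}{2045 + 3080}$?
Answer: $- \frac{443}{1771200} - \frac{i \sqrt{14}}{1337625} \approx -0.00025011 - 2.7972 \cdot 10^{-6} i$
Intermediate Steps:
$\frac{- \frac{4430}{3456} + \frac{\sqrt{-2093 + 1407}}{-1827}}{2045 + 3080} = \frac{\left(-4430\right) \frac{1}{3456} + \sqrt{-686} \left(- \frac{1}{1827}\right)}{5125} = \left(- \frac{2215}{1728} + 7 i \sqrt{14} \left(- \frac{1}{1827}\right)\right) \frac{1}{5125} = \left(- \frac{2215}{1728} - \frac{i \sqrt{14}}{261}\right) \frac{1}{5125} = - \frac{443}{1771200} - \frac{i \sqrt{14}}{1337625}$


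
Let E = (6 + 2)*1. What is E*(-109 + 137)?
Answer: 224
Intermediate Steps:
E = 8 (E = 8*1 = 8)
E*(-109 + 137) = 8*(-109 + 137) = 8*28 = 224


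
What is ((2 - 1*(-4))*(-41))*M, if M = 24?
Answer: -5904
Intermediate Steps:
((2 - 1*(-4))*(-41))*M = ((2 - 1*(-4))*(-41))*24 = ((2 + 4)*(-41))*24 = (6*(-41))*24 = -246*24 = -5904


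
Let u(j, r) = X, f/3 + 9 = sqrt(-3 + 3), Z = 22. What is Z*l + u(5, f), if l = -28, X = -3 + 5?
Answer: -614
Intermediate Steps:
f = -27 (f = -27 + 3*sqrt(-3 + 3) = -27 + 3*sqrt(0) = -27 + 3*0 = -27 + 0 = -27)
X = 2
u(j, r) = 2
Z*l + u(5, f) = 22*(-28) + 2 = -616 + 2 = -614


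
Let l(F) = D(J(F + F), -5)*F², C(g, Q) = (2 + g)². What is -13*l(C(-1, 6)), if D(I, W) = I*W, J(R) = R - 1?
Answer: 65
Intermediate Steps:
J(R) = -1 + R
l(F) = F²*(5 - 10*F) (l(F) = ((-1 + (F + F))*(-5))*F² = ((-1 + 2*F)*(-5))*F² = (5 - 10*F)*F² = F²*(5 - 10*F))
-13*l(C(-1, 6)) = -13*((2 - 1)²)²*(5 - 10*(2 - 1)²) = -13*(1²)²*(5 - 10*1²) = -13*1²*(5 - 10*1) = -13*(5 - 10) = -13*(-5) = 65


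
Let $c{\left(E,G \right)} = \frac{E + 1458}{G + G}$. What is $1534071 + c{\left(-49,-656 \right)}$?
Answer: $\frac{2012699743}{1312} \approx 1.5341 \cdot 10^{6}$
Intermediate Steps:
$c{\left(E,G \right)} = \frac{1458 + E}{2 G}$
$1534071 + c{\left(-49,-656 \right)} = 1534071 + \frac{1458 - 49}{2 \left(-656\right)} = 1534071 + \frac{1}{2} \left(- \frac{1}{656}\right) 1409 = 1534071 - \frac{1409}{1312} = \frac{2012699743}{1312}$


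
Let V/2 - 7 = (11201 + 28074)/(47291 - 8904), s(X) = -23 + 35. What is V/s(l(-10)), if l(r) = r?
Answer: 153992/115161 ≈ 1.3372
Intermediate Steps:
s(X) = 12
V = 615968/38387 (V = 14 + 2*((11201 + 28074)/(47291 - 8904)) = 14 + 2*(39275/38387) = 14 + 78550/38387 = 615968/38387 ≈ 16.046)
V/s(l(-10)) = (615968/38387)/12 = (615968/38387)*(1/12) = 153992/115161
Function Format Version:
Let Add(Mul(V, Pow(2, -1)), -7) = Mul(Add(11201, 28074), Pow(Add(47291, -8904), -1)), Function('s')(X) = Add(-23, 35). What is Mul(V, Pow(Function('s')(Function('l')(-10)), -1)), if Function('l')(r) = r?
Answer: Rational(153992, 115161) ≈ 1.3372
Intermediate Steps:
Function('s')(X) = 12
V = Rational(615968, 38387) (V = Add(14, Mul(2, Mul(Add(11201, 28074), Pow(Add(47291, -8904), -1)))) = Add(14, Mul(2, Mul(39275, Pow(38387, -1)))) = Add(14, Mul(2, Mul(39275, Rational(1, 38387)))) = Add(14, Mul(2, Rational(39275, 38387))) = Add(14, Rational(78550, 38387)) = Rational(615968, 38387) ≈ 16.046)
Mul(V, Pow(Function('s')(Function('l')(-10)), -1)) = Mul(Rational(615968, 38387), Pow(12, -1)) = Mul(Rational(615968, 38387), Rational(1, 12)) = Rational(153992, 115161)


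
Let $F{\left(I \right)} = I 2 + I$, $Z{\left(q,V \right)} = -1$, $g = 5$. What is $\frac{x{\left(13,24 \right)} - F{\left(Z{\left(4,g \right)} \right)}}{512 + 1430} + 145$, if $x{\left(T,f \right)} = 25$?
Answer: $\frac{140809}{971} \approx 145.01$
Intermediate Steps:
$F{\left(I \right)} = 3 I$ ($F{\left(I \right)} = 2 I + I = 3 I$)
$\frac{x{\left(13,24 \right)} - F{\left(Z{\left(4,g \right)} \right)}}{512 + 1430} + 145 = \frac{25 - 3 \left(-1\right)}{512 + 1430} + 145 = \frac{25 - -3}{1942} + 145 = \left(25 + 3\right) \frac{1}{1942} + 145 = 28 \cdot \frac{1}{1942} + 145 = \frac{14}{971} + 145 = \frac{140809}{971}$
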